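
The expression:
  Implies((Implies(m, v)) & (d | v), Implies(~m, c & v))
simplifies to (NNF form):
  m | (c & v) | (~d & ~v)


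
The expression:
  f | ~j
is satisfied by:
  {f: True, j: False}
  {j: False, f: False}
  {j: True, f: True}


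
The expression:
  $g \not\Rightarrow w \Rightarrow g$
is always true.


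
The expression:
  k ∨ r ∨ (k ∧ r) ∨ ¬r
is always true.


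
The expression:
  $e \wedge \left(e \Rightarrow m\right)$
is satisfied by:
  {m: True, e: True}


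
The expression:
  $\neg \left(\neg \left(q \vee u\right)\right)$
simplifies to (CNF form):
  $q \vee u$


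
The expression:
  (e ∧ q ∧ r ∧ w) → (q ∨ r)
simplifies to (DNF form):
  True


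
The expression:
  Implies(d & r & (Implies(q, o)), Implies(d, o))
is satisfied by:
  {q: True, o: True, d: False, r: False}
  {q: True, o: False, d: False, r: False}
  {o: True, r: False, q: False, d: False}
  {r: False, o: False, q: False, d: False}
  {r: True, q: True, o: True, d: False}
  {r: True, q: True, o: False, d: False}
  {r: True, o: True, q: False, d: False}
  {r: True, o: False, q: False, d: False}
  {d: True, q: True, o: True, r: False}
  {d: True, q: True, o: False, r: False}
  {d: True, o: True, q: False, r: False}
  {d: True, o: False, q: False, r: False}
  {r: True, d: True, q: True, o: True}
  {r: True, d: True, q: True, o: False}
  {r: True, d: True, o: True, q: False}


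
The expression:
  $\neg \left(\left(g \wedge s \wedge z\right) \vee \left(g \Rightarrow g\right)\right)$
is never true.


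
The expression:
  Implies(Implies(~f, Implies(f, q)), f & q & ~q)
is never true.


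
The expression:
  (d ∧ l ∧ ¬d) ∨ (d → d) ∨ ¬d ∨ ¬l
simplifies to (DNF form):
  True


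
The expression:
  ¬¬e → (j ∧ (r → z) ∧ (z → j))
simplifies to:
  (j ∧ z) ∨ (j ∧ ¬r) ∨ ¬e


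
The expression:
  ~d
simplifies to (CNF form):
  ~d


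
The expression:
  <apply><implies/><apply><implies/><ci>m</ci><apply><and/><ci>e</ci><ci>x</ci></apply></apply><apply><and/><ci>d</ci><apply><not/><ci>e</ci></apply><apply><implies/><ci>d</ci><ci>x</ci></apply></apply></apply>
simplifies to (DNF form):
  <apply><or/><apply><and/><ci>m</ci><apply><not/><ci>e</ci></apply></apply><apply><and/><ci>m</ci><apply><not/><ci>x</ci></apply></apply><apply><and/><ci>d</ci><ci>m</ci><apply><not/><ci>e</ci></apply></apply><apply><and/><ci>d</ci><ci>m</ci><apply><not/><ci>x</ci></apply></apply><apply><and/><ci>d</ci><ci>x</ci><apply><not/><ci>e</ci></apply></apply><apply><and/><ci>d</ci><ci>x</ci><apply><not/><ci>x</ci></apply></apply><apply><and/><ci>m</ci><ci>x</ci><apply><not/><ci>e</ci></apply></apply><apply><and/><ci>m</ci><ci>x</ci><apply><not/><ci>x</ci></apply></apply></apply>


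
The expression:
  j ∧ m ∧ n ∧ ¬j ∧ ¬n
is never true.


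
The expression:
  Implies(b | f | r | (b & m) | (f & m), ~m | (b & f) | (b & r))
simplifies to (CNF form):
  (b | ~b | ~m) & (b | ~f | ~m) & (b | ~m | ~r) & (b | f | ~b | ~m) & (b | f | ~f | ~m) & (b | f | ~m | ~r) & (b | r | ~b | ~m) & (b | r | ~f | ~m) & (b | r | ~m | ~r) & (f | r | ~b | ~m) & (f | r | ~f | ~m) & (f | r | ~m | ~r)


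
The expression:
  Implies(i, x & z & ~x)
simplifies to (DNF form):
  ~i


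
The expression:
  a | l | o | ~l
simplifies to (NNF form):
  True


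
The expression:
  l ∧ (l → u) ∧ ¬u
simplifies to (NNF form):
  False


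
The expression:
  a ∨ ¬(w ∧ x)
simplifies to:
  a ∨ ¬w ∨ ¬x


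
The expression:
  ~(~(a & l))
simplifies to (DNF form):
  a & l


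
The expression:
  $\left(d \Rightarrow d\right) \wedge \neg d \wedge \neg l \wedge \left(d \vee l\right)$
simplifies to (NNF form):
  $\text{False}$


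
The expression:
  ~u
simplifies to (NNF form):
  ~u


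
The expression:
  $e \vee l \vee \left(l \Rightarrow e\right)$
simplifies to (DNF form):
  $\text{True}$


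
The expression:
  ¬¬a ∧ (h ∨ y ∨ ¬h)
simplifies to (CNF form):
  a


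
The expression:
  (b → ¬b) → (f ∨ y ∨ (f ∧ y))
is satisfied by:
  {y: True, b: True, f: True}
  {y: True, b: True, f: False}
  {y: True, f: True, b: False}
  {y: True, f: False, b: False}
  {b: True, f: True, y: False}
  {b: True, f: False, y: False}
  {f: True, b: False, y: False}


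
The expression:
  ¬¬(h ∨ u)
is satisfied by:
  {u: True, h: True}
  {u: True, h: False}
  {h: True, u: False}


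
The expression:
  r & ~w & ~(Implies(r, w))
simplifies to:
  r & ~w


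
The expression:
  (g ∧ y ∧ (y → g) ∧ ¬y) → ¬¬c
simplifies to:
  True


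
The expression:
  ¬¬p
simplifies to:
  p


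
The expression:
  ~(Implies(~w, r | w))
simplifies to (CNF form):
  ~r & ~w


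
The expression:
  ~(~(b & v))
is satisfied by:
  {b: True, v: True}


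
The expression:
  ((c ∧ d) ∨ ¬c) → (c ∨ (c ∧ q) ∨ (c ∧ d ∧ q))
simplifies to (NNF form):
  c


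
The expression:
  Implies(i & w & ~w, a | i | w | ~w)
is always true.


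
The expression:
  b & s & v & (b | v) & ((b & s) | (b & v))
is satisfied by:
  {s: True, b: True, v: True}


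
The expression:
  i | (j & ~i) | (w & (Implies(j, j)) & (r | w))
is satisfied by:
  {i: True, w: True, j: True}
  {i: True, w: True, j: False}
  {i: True, j: True, w: False}
  {i: True, j: False, w: False}
  {w: True, j: True, i: False}
  {w: True, j: False, i: False}
  {j: True, w: False, i: False}


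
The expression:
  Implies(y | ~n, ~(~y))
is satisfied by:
  {n: True, y: True}
  {n: True, y: False}
  {y: True, n: False}


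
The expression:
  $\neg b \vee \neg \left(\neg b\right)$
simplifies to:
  $\text{True}$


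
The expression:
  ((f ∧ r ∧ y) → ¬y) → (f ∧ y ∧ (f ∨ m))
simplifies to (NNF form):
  f ∧ y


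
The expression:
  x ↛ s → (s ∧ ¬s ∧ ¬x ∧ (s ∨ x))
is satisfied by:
  {s: True, x: False}
  {x: False, s: False}
  {x: True, s: True}


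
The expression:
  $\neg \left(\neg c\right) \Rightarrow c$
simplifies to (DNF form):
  $\text{True}$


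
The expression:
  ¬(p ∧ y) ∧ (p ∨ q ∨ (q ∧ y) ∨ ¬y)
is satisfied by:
  {q: True, y: False, p: False}
  {q: False, y: False, p: False}
  {p: True, q: True, y: False}
  {p: True, q: False, y: False}
  {y: True, q: True, p: False}


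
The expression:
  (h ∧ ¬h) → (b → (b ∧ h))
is always true.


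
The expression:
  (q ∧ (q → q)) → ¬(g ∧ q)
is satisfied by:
  {g: False, q: False}
  {q: True, g: False}
  {g: True, q: False}


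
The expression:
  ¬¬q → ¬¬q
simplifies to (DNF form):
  True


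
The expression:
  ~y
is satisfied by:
  {y: False}


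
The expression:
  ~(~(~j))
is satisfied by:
  {j: False}


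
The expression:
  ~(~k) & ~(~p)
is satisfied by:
  {p: True, k: True}


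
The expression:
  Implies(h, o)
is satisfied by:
  {o: True, h: False}
  {h: False, o: False}
  {h: True, o: True}


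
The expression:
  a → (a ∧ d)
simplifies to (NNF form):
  d ∨ ¬a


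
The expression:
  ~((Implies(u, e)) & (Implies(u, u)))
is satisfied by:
  {u: True, e: False}


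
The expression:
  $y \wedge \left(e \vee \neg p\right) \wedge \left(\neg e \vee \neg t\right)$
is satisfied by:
  {y: True, p: False, e: False, t: False}
  {t: True, y: True, p: False, e: False}
  {e: True, y: True, p: False, t: False}
  {e: True, p: True, y: True, t: False}


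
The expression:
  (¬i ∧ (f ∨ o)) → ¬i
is always true.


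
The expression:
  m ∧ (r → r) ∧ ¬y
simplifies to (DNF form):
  m ∧ ¬y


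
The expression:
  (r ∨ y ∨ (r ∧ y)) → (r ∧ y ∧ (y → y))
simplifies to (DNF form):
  (r ∧ y) ∨ (¬r ∧ ¬y)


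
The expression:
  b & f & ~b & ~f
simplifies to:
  False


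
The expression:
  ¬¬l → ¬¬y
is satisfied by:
  {y: True, l: False}
  {l: False, y: False}
  {l: True, y: True}


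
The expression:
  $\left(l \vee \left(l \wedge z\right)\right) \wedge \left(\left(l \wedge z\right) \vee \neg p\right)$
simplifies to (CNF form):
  $l \wedge \left(z \vee \neg p\right)$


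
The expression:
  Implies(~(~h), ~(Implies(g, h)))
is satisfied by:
  {h: False}


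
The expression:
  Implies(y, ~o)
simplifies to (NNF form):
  ~o | ~y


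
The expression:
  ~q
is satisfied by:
  {q: False}


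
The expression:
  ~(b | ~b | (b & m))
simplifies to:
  False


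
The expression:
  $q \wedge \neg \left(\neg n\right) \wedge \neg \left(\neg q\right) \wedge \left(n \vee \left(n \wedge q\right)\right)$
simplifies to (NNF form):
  $n \wedge q$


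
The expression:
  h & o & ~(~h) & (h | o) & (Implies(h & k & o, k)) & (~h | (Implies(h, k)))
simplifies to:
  h & k & o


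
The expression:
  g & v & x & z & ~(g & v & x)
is never true.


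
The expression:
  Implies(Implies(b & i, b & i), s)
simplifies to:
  s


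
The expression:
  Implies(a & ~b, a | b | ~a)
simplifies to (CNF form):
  True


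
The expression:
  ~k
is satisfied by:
  {k: False}


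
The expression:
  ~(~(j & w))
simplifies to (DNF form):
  j & w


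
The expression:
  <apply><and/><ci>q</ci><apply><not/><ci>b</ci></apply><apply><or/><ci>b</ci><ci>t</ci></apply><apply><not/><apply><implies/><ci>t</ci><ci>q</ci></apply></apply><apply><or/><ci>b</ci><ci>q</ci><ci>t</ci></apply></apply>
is never true.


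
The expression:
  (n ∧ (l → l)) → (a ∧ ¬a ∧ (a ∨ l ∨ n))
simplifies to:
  ¬n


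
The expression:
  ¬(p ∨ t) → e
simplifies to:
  e ∨ p ∨ t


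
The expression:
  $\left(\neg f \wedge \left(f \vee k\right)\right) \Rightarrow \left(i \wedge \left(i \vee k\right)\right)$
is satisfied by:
  {i: True, f: True, k: False}
  {i: True, f: False, k: False}
  {f: True, i: False, k: False}
  {i: False, f: False, k: False}
  {i: True, k: True, f: True}
  {i: True, k: True, f: False}
  {k: True, f: True, i: False}


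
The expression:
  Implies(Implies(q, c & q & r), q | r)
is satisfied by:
  {r: True, q: True}
  {r: True, q: False}
  {q: True, r: False}


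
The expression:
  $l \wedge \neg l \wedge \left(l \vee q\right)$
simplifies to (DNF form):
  $\text{False}$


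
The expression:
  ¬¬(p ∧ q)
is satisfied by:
  {p: True, q: True}


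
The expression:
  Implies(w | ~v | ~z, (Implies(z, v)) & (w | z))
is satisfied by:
  {w: True, v: True, z: False}
  {w: True, v: False, z: False}
  {z: True, w: True, v: True}
  {z: True, v: True, w: False}


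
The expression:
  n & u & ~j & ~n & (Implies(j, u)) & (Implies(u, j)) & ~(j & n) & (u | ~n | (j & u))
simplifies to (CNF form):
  False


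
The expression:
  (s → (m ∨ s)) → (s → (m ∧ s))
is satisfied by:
  {m: True, s: False}
  {s: False, m: False}
  {s: True, m: True}


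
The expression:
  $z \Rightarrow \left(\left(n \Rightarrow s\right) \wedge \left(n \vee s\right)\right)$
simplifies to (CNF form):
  $s \vee \neg z$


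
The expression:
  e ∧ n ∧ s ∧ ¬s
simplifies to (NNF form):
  False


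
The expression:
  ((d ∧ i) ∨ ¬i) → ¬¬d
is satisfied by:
  {i: True, d: True}
  {i: True, d: False}
  {d: True, i: False}


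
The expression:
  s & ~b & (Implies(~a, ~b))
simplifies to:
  s & ~b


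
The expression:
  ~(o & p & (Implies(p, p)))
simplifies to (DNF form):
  ~o | ~p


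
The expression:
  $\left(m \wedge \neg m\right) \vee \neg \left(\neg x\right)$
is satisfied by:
  {x: True}


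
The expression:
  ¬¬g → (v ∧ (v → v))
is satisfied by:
  {v: True, g: False}
  {g: False, v: False}
  {g: True, v: True}


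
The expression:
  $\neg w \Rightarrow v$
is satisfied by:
  {v: True, w: True}
  {v: True, w: False}
  {w: True, v: False}


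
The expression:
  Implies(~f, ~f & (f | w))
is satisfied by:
  {w: True, f: True}
  {w: True, f: False}
  {f: True, w: False}


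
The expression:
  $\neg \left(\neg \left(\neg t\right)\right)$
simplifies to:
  $\neg t$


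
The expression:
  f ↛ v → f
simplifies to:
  True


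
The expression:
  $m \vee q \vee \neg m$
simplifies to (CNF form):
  $\text{True}$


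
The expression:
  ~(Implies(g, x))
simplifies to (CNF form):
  g & ~x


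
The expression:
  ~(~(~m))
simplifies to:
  ~m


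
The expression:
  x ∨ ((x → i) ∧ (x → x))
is always true.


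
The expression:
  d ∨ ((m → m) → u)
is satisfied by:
  {d: True, u: True}
  {d: True, u: False}
  {u: True, d: False}


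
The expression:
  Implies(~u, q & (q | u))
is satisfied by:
  {q: True, u: True}
  {q: True, u: False}
  {u: True, q: False}


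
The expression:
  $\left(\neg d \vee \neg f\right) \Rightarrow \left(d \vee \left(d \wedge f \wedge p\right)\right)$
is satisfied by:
  {d: True}


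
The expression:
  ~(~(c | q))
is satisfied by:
  {q: True, c: True}
  {q: True, c: False}
  {c: True, q: False}


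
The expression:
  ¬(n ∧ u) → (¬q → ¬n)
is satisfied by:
  {q: True, u: True, n: False}
  {q: True, u: False, n: False}
  {u: True, q: False, n: False}
  {q: False, u: False, n: False}
  {n: True, q: True, u: True}
  {n: True, q: True, u: False}
  {n: True, u: True, q: False}


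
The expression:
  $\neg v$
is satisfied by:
  {v: False}


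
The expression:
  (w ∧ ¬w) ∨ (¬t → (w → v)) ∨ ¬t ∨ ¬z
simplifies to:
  True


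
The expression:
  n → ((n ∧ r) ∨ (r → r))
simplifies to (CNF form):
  True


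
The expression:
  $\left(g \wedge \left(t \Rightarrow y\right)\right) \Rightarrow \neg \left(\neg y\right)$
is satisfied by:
  {y: True, t: True, g: False}
  {y: True, g: False, t: False}
  {t: True, g: False, y: False}
  {t: False, g: False, y: False}
  {y: True, t: True, g: True}
  {y: True, g: True, t: False}
  {t: True, g: True, y: False}


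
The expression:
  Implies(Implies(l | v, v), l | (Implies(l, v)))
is always true.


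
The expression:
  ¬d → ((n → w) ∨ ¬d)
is always true.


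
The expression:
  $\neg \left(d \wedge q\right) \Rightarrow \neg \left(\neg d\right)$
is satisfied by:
  {d: True}


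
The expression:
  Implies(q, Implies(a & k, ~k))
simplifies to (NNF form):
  ~a | ~k | ~q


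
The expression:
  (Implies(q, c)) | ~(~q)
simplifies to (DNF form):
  True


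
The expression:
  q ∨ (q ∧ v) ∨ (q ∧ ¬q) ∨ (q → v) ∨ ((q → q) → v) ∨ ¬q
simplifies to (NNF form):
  True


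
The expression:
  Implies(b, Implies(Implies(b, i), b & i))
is always true.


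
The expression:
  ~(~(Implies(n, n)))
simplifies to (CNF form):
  True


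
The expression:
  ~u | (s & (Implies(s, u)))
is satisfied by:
  {s: True, u: False}
  {u: False, s: False}
  {u: True, s: True}


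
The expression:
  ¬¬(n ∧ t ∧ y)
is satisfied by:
  {t: True, y: True, n: True}


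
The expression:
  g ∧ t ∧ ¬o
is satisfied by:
  {t: True, g: True, o: False}


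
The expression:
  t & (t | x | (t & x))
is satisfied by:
  {t: True}


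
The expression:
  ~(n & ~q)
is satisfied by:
  {q: True, n: False}
  {n: False, q: False}
  {n: True, q: True}


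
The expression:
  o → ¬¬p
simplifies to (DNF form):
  p ∨ ¬o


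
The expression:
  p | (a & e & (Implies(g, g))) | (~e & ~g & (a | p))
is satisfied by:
  {a: True, p: True, e: True, g: False}
  {a: True, p: True, e: False, g: False}
  {a: True, p: True, g: True, e: True}
  {a: True, p: True, g: True, e: False}
  {p: True, e: True, g: False, a: False}
  {p: True, e: False, g: False, a: False}
  {p: True, g: True, e: True, a: False}
  {p: True, g: True, e: False, a: False}
  {a: True, e: True, g: False, p: False}
  {a: True, e: False, g: False, p: False}
  {a: True, g: True, e: True, p: False}


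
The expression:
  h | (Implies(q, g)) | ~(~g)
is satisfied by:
  {h: True, g: True, q: False}
  {h: True, g: False, q: False}
  {g: True, h: False, q: False}
  {h: False, g: False, q: False}
  {q: True, h: True, g: True}
  {q: True, h: True, g: False}
  {q: True, g: True, h: False}


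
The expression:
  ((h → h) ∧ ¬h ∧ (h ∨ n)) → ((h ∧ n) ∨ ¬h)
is always true.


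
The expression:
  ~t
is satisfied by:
  {t: False}


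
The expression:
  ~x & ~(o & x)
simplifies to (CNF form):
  ~x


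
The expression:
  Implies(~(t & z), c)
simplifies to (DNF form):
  c | (t & z)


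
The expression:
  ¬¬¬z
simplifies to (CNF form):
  ¬z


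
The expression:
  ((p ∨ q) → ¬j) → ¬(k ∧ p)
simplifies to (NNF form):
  j ∨ ¬k ∨ ¬p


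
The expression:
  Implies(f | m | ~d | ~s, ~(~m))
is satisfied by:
  {m: True, s: True, d: True, f: False}
  {m: True, s: True, f: False, d: False}
  {m: True, d: True, f: False, s: False}
  {m: True, f: False, d: False, s: False}
  {m: True, s: True, f: True, d: True}
  {m: True, s: True, f: True, d: False}
  {m: True, f: True, d: True, s: False}
  {m: True, f: True, d: False, s: False}
  {s: True, d: True, f: False, m: False}


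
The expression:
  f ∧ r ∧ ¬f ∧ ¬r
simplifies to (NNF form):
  False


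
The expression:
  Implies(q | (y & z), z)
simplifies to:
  z | ~q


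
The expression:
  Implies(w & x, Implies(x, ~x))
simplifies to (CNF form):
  ~w | ~x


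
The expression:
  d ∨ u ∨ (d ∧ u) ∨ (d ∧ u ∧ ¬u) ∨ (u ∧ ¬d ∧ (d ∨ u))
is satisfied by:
  {d: True, u: True}
  {d: True, u: False}
  {u: True, d: False}


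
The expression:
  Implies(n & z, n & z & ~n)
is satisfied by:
  {z: False, n: False}
  {n: True, z: False}
  {z: True, n: False}


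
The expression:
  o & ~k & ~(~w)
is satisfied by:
  {w: True, o: True, k: False}


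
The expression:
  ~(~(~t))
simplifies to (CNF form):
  ~t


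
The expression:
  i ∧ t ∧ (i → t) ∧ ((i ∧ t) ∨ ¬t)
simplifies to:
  i ∧ t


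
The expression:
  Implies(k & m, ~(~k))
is always true.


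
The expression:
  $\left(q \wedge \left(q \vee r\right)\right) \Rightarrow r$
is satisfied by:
  {r: True, q: False}
  {q: False, r: False}
  {q: True, r: True}


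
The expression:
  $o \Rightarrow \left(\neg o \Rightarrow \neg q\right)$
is always true.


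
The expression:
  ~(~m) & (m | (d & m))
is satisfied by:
  {m: True}


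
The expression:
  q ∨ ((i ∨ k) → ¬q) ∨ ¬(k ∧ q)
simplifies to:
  True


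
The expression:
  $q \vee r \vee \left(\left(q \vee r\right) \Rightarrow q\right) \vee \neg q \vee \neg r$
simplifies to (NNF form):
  $\text{True}$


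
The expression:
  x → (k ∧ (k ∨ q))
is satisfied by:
  {k: True, x: False}
  {x: False, k: False}
  {x: True, k: True}


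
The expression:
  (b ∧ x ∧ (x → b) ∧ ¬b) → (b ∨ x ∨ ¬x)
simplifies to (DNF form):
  True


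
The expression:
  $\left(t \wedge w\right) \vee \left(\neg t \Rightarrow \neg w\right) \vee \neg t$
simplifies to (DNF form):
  $\text{True}$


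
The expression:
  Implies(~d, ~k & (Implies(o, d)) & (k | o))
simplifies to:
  d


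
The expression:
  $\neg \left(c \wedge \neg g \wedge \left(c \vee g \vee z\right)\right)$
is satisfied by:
  {g: True, c: False}
  {c: False, g: False}
  {c: True, g: True}


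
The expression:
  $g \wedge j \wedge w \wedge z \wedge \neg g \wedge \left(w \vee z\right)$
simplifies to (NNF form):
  $\text{False}$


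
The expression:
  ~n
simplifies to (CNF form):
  ~n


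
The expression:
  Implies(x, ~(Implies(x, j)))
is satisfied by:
  {x: False, j: False}
  {j: True, x: False}
  {x: True, j: False}


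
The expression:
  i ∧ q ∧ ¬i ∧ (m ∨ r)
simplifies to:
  False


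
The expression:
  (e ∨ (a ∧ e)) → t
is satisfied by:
  {t: True, e: False}
  {e: False, t: False}
  {e: True, t: True}


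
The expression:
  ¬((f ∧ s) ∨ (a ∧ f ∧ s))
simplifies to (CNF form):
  ¬f ∨ ¬s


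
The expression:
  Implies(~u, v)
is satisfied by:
  {v: True, u: True}
  {v: True, u: False}
  {u: True, v: False}


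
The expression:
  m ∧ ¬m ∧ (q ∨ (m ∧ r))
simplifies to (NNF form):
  False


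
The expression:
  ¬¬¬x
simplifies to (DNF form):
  ¬x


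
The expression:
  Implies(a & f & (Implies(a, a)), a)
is always true.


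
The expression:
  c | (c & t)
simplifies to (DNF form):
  c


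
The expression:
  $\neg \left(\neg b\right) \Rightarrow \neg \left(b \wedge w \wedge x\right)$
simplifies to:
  $\neg b \vee \neg w \vee \neg x$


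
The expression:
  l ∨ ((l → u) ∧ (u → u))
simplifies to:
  True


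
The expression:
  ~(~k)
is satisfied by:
  {k: True}


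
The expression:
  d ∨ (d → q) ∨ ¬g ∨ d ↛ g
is always true.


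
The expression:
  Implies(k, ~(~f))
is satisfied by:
  {f: True, k: False}
  {k: False, f: False}
  {k: True, f: True}


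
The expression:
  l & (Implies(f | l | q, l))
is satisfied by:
  {l: True}


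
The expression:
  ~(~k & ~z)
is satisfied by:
  {k: True, z: True}
  {k: True, z: False}
  {z: True, k: False}


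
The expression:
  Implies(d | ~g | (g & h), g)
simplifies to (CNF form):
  g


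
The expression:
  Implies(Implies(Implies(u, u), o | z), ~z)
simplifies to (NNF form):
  ~z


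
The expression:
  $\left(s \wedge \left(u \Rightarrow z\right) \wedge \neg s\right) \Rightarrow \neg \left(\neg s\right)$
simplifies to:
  $\text{True}$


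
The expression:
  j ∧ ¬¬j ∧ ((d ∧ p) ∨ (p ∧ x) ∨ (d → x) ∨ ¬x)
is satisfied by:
  {j: True}


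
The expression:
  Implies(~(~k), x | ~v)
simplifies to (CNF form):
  x | ~k | ~v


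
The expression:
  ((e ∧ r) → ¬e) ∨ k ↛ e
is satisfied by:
  {e: False, r: False}
  {r: True, e: False}
  {e: True, r: False}


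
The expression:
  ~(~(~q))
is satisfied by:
  {q: False}


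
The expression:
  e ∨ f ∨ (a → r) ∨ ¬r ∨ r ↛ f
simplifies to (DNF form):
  True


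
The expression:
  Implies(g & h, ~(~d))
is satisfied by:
  {d: True, h: False, g: False}
  {h: False, g: False, d: False}
  {g: True, d: True, h: False}
  {g: True, h: False, d: False}
  {d: True, h: True, g: False}
  {h: True, d: False, g: False}
  {g: True, h: True, d: True}


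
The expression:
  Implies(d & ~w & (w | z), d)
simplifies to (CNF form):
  True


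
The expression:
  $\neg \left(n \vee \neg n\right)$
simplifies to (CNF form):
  $\text{False}$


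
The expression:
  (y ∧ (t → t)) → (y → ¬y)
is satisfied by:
  {y: False}


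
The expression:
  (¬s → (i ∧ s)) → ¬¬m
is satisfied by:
  {m: True, s: False}
  {s: False, m: False}
  {s: True, m: True}


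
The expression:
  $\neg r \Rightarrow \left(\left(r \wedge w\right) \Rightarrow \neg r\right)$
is always true.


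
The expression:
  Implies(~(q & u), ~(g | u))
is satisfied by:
  {q: True, g: False, u: False}
  {g: False, u: False, q: False}
  {q: True, u: True, g: False}
  {q: True, g: True, u: True}


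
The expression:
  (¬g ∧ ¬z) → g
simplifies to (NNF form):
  g ∨ z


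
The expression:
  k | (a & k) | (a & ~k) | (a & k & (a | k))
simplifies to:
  a | k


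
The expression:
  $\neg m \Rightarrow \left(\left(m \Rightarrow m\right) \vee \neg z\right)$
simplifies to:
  $\text{True}$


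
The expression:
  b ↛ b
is never true.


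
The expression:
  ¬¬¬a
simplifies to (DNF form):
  ¬a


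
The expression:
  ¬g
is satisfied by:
  {g: False}


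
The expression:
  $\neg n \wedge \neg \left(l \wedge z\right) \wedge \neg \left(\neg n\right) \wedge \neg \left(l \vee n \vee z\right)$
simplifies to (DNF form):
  $\text{False}$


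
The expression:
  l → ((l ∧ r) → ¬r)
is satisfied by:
  {l: False, r: False}
  {r: True, l: False}
  {l: True, r: False}


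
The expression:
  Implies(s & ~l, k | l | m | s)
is always true.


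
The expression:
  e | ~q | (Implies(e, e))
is always true.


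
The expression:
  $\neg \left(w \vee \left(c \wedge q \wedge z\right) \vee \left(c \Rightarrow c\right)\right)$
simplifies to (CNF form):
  $\text{False}$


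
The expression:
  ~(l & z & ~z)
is always true.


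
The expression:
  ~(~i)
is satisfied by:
  {i: True}


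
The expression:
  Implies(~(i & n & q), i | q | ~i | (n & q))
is always true.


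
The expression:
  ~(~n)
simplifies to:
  n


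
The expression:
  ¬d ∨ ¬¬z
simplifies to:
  z ∨ ¬d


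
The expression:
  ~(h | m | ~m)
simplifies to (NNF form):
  False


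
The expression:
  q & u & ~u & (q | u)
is never true.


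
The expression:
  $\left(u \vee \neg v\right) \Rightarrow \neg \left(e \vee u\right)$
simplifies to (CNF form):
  $\neg u \wedge \left(v \vee \neg e\right)$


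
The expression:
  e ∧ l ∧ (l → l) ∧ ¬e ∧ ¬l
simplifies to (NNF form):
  False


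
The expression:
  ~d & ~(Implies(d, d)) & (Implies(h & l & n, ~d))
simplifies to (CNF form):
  False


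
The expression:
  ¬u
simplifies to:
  ¬u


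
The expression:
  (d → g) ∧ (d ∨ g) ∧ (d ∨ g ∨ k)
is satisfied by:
  {g: True}


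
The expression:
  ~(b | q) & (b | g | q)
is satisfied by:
  {g: True, q: False, b: False}


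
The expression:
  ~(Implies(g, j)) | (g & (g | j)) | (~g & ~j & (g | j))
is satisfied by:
  {g: True}


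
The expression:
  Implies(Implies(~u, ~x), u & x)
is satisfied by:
  {x: True}


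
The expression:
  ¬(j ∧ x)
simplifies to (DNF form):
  ¬j ∨ ¬x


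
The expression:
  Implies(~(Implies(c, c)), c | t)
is always true.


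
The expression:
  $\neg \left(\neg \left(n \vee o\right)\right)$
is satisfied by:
  {n: True, o: True}
  {n: True, o: False}
  {o: True, n: False}


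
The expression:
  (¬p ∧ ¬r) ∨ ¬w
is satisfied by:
  {r: False, w: False, p: False}
  {p: True, r: False, w: False}
  {r: True, p: False, w: False}
  {p: True, r: True, w: False}
  {w: True, p: False, r: False}


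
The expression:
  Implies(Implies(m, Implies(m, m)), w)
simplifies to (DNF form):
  w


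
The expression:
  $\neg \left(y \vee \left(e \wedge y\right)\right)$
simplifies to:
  $\neg y$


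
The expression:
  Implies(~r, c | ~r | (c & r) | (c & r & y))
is always true.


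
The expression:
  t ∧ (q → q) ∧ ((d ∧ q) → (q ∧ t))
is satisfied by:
  {t: True}


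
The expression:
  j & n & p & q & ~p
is never true.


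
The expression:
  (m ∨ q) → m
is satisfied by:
  {m: True, q: False}
  {q: False, m: False}
  {q: True, m: True}


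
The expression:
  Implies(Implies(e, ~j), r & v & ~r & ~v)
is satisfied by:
  {j: True, e: True}


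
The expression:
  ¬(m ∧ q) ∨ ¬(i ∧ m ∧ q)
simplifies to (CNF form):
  ¬i ∨ ¬m ∨ ¬q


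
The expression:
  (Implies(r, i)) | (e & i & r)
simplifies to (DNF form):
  i | ~r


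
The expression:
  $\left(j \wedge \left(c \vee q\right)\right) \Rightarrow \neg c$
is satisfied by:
  {c: False, j: False}
  {j: True, c: False}
  {c: True, j: False}


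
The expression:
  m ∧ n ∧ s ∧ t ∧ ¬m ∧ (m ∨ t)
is never true.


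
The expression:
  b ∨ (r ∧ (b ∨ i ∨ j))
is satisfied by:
  {r: True, b: True, i: True, j: True}
  {r: True, b: True, i: True, j: False}
  {r: True, b: True, j: True, i: False}
  {r: True, b: True, j: False, i: False}
  {b: True, i: True, j: True, r: False}
  {b: True, i: True, j: False, r: False}
  {b: True, i: False, j: True, r: False}
  {b: True, i: False, j: False, r: False}
  {r: True, i: True, j: True, b: False}
  {r: True, i: True, j: False, b: False}
  {r: True, j: True, i: False, b: False}


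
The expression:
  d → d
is always true.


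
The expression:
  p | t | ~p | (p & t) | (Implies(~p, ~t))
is always true.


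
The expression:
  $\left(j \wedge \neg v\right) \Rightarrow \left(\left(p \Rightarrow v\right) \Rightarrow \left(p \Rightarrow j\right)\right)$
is always true.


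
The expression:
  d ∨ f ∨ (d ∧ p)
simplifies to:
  d ∨ f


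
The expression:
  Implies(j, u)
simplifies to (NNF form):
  u | ~j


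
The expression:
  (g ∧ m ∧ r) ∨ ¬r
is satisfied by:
  {m: True, g: True, r: False}
  {m: True, g: False, r: False}
  {g: True, m: False, r: False}
  {m: False, g: False, r: False}
  {r: True, m: True, g: True}


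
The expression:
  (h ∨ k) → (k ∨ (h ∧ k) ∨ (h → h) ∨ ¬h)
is always true.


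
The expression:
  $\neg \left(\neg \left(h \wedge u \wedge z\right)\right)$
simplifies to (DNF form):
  $h \wedge u \wedge z$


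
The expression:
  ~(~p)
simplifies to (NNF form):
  p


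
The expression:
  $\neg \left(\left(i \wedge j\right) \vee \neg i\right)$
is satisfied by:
  {i: True, j: False}


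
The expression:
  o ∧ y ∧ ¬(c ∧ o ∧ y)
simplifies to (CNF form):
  o ∧ y ∧ ¬c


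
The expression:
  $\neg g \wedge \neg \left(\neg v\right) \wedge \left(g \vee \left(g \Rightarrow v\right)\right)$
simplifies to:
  $v \wedge \neg g$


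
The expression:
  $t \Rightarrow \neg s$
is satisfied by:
  {s: False, t: False}
  {t: True, s: False}
  {s: True, t: False}


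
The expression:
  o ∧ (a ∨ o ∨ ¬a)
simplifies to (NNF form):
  o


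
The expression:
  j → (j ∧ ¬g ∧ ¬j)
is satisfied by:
  {j: False}


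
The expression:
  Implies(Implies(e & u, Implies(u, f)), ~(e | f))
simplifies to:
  ~f & (u | ~e)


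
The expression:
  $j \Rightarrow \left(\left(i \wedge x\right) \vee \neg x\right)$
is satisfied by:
  {i: True, x: False, j: False}
  {x: False, j: False, i: False}
  {i: True, j: True, x: False}
  {j: True, x: False, i: False}
  {i: True, x: True, j: False}
  {x: True, i: False, j: False}
  {i: True, j: True, x: True}


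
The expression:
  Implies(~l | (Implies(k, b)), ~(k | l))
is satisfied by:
  {b: False, l: False, k: False}
  {b: True, l: False, k: False}
  {k: True, l: True, b: False}


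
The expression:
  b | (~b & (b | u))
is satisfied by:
  {b: True, u: True}
  {b: True, u: False}
  {u: True, b: False}


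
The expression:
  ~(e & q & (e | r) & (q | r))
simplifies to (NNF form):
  ~e | ~q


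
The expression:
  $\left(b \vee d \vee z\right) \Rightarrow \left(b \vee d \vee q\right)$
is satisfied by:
  {b: True, d: True, q: True, z: False}
  {b: True, d: True, z: False, q: False}
  {b: True, q: True, z: False, d: False}
  {b: True, z: False, q: False, d: False}
  {d: True, q: True, z: False, b: False}
  {d: True, z: False, q: False, b: False}
  {q: True, d: False, z: False, b: False}
  {d: False, z: False, q: False, b: False}
  {d: True, b: True, z: True, q: True}
  {d: True, b: True, z: True, q: False}
  {b: True, z: True, q: True, d: False}
  {b: True, z: True, d: False, q: False}
  {q: True, z: True, d: True, b: False}
  {z: True, d: True, b: False, q: False}
  {z: True, q: True, b: False, d: False}


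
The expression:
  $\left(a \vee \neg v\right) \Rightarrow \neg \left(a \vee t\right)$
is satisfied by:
  {v: True, t: False, a: False}
  {t: False, a: False, v: False}
  {v: True, t: True, a: False}


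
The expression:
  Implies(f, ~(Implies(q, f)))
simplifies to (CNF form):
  ~f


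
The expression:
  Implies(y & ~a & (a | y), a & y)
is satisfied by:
  {a: True, y: False}
  {y: False, a: False}
  {y: True, a: True}


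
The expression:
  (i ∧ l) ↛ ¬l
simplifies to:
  i ∧ l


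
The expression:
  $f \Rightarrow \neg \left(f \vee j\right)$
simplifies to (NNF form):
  $\neg f$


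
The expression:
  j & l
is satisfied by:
  {j: True, l: True}


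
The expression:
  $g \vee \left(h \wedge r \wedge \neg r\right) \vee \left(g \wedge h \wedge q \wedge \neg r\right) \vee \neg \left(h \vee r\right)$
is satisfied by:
  {g: True, h: False, r: False}
  {r: True, g: True, h: False}
  {g: True, h: True, r: False}
  {r: True, g: True, h: True}
  {r: False, h: False, g: False}


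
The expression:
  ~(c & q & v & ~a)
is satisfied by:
  {a: True, v: False, q: False, c: False}
  {a: False, v: False, q: False, c: False}
  {a: True, c: True, v: False, q: False}
  {c: True, a: False, v: False, q: False}
  {a: True, q: True, c: False, v: False}
  {q: True, c: False, v: False, a: False}
  {a: True, c: True, q: True, v: False}
  {c: True, q: True, a: False, v: False}
  {a: True, v: True, c: False, q: False}
  {v: True, c: False, q: False, a: False}
  {a: True, c: True, v: True, q: False}
  {c: True, v: True, a: False, q: False}
  {a: True, q: True, v: True, c: False}
  {q: True, v: True, c: False, a: False}
  {a: True, c: True, q: True, v: True}


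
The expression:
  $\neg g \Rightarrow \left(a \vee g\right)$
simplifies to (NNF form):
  $a \vee g$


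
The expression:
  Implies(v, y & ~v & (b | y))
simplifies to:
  ~v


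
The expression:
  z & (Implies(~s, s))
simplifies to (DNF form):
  s & z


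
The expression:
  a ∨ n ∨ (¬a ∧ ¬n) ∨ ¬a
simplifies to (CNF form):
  True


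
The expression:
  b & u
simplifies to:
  b & u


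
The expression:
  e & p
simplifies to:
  e & p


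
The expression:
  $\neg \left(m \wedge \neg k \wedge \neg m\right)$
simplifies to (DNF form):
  $\text{True}$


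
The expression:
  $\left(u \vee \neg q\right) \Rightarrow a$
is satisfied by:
  {a: True, q: True, u: False}
  {a: True, q: False, u: False}
  {a: True, u: True, q: True}
  {a: True, u: True, q: False}
  {q: True, u: False, a: False}


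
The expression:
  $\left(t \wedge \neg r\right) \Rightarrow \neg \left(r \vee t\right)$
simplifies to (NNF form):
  $r \vee \neg t$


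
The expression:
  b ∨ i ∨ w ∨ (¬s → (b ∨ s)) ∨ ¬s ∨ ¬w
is always true.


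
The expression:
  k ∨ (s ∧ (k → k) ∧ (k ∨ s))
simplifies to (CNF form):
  k ∨ s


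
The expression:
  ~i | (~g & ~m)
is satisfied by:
  {g: False, i: False, m: False}
  {m: True, g: False, i: False}
  {g: True, m: False, i: False}
  {m: True, g: True, i: False}
  {i: True, m: False, g: False}


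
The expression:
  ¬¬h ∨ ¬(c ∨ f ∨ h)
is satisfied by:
  {h: True, c: False, f: False}
  {f: True, h: True, c: False}
  {h: True, c: True, f: False}
  {f: True, h: True, c: True}
  {f: False, c: False, h: False}


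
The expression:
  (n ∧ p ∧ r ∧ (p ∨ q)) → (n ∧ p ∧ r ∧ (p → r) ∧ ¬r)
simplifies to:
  ¬n ∨ ¬p ∨ ¬r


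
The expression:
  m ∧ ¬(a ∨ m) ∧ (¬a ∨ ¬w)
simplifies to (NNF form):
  False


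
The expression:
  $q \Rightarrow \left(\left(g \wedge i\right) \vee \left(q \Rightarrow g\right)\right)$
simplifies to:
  $g \vee \neg q$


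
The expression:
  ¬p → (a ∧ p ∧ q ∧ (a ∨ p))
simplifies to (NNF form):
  p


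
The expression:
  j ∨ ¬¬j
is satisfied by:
  {j: True}


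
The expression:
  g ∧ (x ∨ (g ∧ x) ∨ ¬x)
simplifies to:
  g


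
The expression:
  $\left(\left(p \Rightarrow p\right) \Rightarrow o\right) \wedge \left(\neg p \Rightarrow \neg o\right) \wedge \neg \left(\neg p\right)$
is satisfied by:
  {p: True, o: True}


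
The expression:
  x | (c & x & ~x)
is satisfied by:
  {x: True}


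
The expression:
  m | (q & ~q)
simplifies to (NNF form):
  m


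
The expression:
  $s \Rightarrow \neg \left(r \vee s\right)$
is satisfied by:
  {s: False}


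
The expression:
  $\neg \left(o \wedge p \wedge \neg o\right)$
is always true.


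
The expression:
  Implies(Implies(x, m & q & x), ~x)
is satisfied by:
  {m: False, q: False, x: False}
  {x: True, m: False, q: False}
  {q: True, m: False, x: False}
  {x: True, q: True, m: False}
  {m: True, x: False, q: False}
  {x: True, m: True, q: False}
  {q: True, m: True, x: False}


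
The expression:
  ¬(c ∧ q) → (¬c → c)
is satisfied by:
  {c: True}


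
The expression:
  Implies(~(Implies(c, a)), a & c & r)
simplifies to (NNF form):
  a | ~c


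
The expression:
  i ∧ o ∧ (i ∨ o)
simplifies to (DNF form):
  i ∧ o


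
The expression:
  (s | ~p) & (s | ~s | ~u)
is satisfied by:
  {s: True, p: False}
  {p: False, s: False}
  {p: True, s: True}


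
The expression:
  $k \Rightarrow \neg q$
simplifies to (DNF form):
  $\neg k \vee \neg q$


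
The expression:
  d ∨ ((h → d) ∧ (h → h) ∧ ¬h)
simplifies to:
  d ∨ ¬h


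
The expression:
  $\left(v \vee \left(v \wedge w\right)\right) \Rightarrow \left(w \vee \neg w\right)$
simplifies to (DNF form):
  $\text{True}$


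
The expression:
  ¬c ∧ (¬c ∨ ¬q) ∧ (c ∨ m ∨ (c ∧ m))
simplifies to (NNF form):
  m ∧ ¬c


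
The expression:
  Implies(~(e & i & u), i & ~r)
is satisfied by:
  {u: True, e: True, i: True, r: False}
  {u: True, i: True, e: False, r: False}
  {e: True, i: True, u: False, r: False}
  {i: True, u: False, e: False, r: False}
  {r: True, u: True, e: True, i: True}


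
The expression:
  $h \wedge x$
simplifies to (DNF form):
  $h \wedge x$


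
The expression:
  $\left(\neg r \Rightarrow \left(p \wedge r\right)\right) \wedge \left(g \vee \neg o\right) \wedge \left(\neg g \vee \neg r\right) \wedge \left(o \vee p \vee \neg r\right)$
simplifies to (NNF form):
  $p \wedge r \wedge \neg g \wedge \neg o$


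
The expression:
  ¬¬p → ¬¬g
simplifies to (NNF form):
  g ∨ ¬p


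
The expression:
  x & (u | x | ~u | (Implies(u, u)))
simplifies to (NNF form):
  x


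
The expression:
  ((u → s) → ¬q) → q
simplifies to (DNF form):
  q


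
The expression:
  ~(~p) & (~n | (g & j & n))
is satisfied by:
  {g: True, p: True, j: True, n: False}
  {g: True, p: True, j: False, n: False}
  {p: True, j: True, g: False, n: False}
  {p: True, g: False, j: False, n: False}
  {n: True, g: True, p: True, j: True}


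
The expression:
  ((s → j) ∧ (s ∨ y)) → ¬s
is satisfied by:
  {s: False, j: False}
  {j: True, s: False}
  {s: True, j: False}


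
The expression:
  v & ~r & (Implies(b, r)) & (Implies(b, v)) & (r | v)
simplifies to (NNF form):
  v & ~b & ~r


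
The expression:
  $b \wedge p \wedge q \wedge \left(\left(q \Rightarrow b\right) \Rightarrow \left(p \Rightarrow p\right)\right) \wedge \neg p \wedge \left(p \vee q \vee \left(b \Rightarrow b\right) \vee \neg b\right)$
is never true.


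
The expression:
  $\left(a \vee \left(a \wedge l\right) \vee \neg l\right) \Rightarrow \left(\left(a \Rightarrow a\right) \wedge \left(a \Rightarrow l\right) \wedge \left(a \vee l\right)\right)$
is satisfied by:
  {l: True}


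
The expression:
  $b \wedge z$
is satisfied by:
  {z: True, b: True}


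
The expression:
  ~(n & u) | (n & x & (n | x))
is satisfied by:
  {x: True, u: False, n: False}
  {u: False, n: False, x: False}
  {x: True, n: True, u: False}
  {n: True, u: False, x: False}
  {x: True, u: True, n: False}
  {u: True, x: False, n: False}
  {x: True, n: True, u: True}
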